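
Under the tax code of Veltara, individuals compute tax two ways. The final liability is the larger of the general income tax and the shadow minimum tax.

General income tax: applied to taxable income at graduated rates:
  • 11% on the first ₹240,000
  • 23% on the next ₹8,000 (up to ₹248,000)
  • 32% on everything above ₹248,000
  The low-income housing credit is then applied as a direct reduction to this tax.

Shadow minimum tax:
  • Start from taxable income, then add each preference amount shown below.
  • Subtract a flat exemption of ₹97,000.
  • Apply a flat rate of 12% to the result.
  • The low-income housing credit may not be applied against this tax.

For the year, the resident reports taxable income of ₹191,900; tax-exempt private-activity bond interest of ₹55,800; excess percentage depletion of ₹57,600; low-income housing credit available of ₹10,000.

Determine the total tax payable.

₹24,996

Shadow minimum tax:
  Adjusted income: ₹191,900 + ₹55,800 + ₹57,600 = ₹305,300
  Less exemption ₹97,000 → base ₹208,300
  ₹208,300 × 12% = ₹24,996

General income tax:
  ₹191,900 × 11% = ₹21,109
  Less low-income housing credit ₹10,000 → ₹11,109

₹24,996 > ₹11,109, so the shadow minimum tax is the binding amount.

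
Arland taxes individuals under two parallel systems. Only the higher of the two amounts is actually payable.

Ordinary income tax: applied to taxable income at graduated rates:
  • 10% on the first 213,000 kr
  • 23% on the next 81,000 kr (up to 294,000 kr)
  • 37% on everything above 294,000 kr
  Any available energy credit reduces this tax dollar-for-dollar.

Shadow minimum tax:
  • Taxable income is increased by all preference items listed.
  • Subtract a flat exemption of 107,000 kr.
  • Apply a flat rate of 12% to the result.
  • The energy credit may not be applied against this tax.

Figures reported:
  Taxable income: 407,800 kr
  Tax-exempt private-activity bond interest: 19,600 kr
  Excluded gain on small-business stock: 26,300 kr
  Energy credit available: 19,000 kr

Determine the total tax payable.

63,036 kr

Shadow minimum tax:
  Adjusted income: 407,800 kr + 19,600 kr + 26,300 kr = 453,700 kr
  Less exemption 107,000 kr → base 346,700 kr
  346,700 kr × 12% = 41,604 kr

Ordinary income tax:
  213,000 kr × 10% = 21,300 kr
  81,000 kr × 23% = 18,630 kr
  113,800 kr × 37% = 42,106 kr
  → 82,036 kr
  Less energy credit 19,000 kr → 63,036 kr

63,036 kr > 41,604 kr, so the ordinary income tax governs.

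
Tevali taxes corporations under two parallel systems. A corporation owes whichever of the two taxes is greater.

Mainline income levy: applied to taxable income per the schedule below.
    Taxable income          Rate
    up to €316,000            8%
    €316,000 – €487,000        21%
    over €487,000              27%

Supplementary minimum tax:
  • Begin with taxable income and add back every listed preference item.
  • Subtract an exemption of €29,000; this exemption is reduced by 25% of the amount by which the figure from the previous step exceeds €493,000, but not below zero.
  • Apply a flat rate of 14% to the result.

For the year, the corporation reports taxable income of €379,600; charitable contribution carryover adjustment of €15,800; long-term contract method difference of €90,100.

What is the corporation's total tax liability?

€63,910

Supplementary minimum tax:
  Adjusted income: €379,600 + €15,800 + €90,100 = €485,500
  Exemption: €485,500 ≤ €493,000, so full €29,000 applies
  Base: €485,500 − €29,000 = €456,500
  €456,500 × 14% = €63,910

Mainline income levy:
  €316,000 × 8% = €25,280
  €63,600 × 21% = €13,356
  → €38,636

€63,910 > €38,636, so the supplementary minimum tax is the binding amount.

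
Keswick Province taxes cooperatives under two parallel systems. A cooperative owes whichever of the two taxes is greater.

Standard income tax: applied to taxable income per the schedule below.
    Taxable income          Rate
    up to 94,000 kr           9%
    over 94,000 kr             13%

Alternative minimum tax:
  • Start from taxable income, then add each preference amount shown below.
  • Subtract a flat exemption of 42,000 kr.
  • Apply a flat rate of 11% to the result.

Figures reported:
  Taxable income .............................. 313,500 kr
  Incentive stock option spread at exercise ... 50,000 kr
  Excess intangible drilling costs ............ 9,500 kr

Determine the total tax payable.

36,995 kr

Standard income tax:
  94,000 kr × 9% = 8,460 kr
  219,500 kr × 13% = 28,535 kr
  → 36,995 kr

Alternative minimum tax:
  Adjusted income: 313,500 kr + 50,000 kr + 9,500 kr = 373,000 kr
  Less exemption 42,000 kr → base 331,000 kr
  331,000 kr × 11% = 36,410 kr

36,995 kr > 36,410 kr, so the standard income tax governs.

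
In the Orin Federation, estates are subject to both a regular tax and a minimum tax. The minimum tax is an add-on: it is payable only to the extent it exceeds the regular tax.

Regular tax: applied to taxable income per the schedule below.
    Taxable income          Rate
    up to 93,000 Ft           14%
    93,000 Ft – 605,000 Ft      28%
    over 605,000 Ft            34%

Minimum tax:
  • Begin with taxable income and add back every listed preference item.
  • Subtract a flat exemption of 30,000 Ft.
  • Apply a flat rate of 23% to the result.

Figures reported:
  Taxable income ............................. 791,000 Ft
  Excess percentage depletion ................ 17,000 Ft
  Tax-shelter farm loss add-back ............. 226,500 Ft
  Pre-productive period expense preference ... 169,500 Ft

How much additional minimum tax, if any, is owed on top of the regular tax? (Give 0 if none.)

50,400 Ft

Minimum tax:
  Adjusted income: 791,000 Ft + 17,000 Ft + 226,500 Ft + 169,500 Ft = 1,204,000 Ft
  Less exemption 30,000 Ft → base 1,174,000 Ft
  1,174,000 Ft × 23% = 270,020 Ft

Regular tax:
  93,000 Ft × 14% = 13,020 Ft
  512,000 Ft × 28% = 143,360 Ft
  186,000 Ft × 34% = 63,240 Ft
  → 219,620 Ft

Excess of minimum tax over regular tax: 270,020 Ft − 219,620 Ft = 50,400 Ft.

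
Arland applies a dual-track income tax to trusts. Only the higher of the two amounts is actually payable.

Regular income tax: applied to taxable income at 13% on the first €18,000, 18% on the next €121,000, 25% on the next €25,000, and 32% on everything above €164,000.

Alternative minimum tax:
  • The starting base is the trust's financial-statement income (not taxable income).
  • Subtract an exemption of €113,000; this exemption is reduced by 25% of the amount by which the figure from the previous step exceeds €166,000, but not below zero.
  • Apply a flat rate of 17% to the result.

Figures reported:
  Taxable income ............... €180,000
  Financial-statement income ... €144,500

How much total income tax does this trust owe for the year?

€35,490

Regular income tax:
  €18,000 × 13% = €2,340
  €121,000 × 18% = €21,780
  €25,000 × 25% = €6,250
  €16,000 × 32% = €5,120
  → €35,490

Alternative minimum tax:
  Base (financial-statement income): €144,500
  Exemption: €144,500 ≤ €166,000, so full €113,000 applies
  Base: €144,500 − €113,000 = €31,500
  €31,500 × 17% = €5,355

€35,490 > €5,355, so the regular income tax governs.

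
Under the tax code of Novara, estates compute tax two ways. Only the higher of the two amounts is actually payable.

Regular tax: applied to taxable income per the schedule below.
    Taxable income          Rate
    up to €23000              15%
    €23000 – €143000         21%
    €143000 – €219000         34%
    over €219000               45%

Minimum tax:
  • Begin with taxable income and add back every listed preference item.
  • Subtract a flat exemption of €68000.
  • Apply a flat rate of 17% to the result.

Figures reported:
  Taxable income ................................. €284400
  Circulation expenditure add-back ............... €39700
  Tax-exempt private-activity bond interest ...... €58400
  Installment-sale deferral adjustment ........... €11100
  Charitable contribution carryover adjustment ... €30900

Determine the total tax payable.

€83920

Minimum tax:
  Adjusted income: €284400 + €39700 + €58400 + €11100 + €30900 = €424500
  Less exemption €68000 → base €356500
  €356500 × 17% = €60605

Regular tax:
  €23000 × 15% = €3450
  €120000 × 21% = €25200
  €76000 × 34% = €25840
  €65400 × 45% = €29430
  → €83920

€83920 > €60605, so the regular tax governs.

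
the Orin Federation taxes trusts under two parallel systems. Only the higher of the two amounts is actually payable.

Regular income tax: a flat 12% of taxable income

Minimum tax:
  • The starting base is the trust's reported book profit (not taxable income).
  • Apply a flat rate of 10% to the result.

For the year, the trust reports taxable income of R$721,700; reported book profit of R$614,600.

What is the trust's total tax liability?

R$86,604

Minimum tax:
  Base (reported book profit): R$614,600
  R$614,600 × 10% = R$61,460

Regular income tax:
  R$721,700 × 12% = R$86,604

R$86,604 > R$61,460, so the regular income tax governs.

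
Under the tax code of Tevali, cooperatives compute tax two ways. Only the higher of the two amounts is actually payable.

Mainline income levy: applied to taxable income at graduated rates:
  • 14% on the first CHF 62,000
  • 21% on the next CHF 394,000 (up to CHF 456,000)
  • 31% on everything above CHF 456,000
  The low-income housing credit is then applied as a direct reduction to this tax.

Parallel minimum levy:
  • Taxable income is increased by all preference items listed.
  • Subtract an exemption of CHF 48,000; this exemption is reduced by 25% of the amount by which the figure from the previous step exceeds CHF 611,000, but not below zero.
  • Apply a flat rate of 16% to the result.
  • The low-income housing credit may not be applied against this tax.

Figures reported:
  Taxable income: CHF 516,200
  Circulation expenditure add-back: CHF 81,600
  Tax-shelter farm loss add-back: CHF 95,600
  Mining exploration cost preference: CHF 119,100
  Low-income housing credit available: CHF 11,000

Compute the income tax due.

Mainline income levy:
  CHF 62,000 × 14% = CHF 8,680
  CHF 394,000 × 21% = CHF 82,740
  CHF 60,200 × 31% = CHF 18,662
  → CHF 110,082
  Less low-income housing credit CHF 11,000 → CHF 99,082

Parallel minimum levy:
  Adjusted income: CHF 516,200 + CHF 81,600 + CHF 95,600 + CHF 119,100 = CHF 812,500
  Exemption: 25% × (CHF 812,500 − CHF 611,000) = CHF 50,375 ≥ CHF 48,000, so the exemption is fully phased out
  Base: CHF 812,500 − CHF 0 = CHF 812,500
  CHF 812,500 × 16% = CHF 130,000

CHF 130,000 > CHF 99,082, so the parallel minimum levy is the binding amount.

CHF 130,000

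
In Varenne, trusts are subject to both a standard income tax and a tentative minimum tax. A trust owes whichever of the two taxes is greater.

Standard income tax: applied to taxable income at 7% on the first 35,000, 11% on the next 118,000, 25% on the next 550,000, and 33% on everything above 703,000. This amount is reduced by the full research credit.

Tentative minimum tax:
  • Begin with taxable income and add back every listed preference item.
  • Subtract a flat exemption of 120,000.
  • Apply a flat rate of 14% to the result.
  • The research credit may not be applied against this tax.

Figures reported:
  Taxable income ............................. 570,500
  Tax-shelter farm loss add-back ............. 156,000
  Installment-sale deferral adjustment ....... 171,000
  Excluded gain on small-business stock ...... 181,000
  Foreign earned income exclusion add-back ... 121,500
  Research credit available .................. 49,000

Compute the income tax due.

151,200

Standard income tax:
  35,000 × 7% = 2,450
  118,000 × 11% = 12,980
  417,500 × 25% = 104,375
  → 119,805
  Less research credit 49,000 → 70,805

Tentative minimum tax:
  Adjusted income: 570,500 + 156,000 + 171,000 + 181,000 + 121,500 = 1,200,000
  Less exemption 120,000 → base 1,080,000
  1,080,000 × 14% = 151,200

151,200 > 70,805, so the tentative minimum tax is the binding amount.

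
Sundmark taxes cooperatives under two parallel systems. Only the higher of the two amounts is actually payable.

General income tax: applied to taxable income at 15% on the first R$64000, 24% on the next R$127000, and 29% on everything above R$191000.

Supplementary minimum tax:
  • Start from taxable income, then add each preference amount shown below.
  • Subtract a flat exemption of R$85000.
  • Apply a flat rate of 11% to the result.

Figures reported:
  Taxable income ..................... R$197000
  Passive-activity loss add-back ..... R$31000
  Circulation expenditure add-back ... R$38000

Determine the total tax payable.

R$41820

General income tax:
  R$64000 × 15% = R$9600
  R$127000 × 24% = R$30480
  R$6000 × 29% = R$1740
  → R$41820

Supplementary minimum tax:
  Adjusted income: R$197000 + R$31000 + R$38000 = R$266000
  Less exemption R$85000 → base R$181000
  R$181000 × 11% = R$19910

R$41820 > R$19910, so the general income tax governs.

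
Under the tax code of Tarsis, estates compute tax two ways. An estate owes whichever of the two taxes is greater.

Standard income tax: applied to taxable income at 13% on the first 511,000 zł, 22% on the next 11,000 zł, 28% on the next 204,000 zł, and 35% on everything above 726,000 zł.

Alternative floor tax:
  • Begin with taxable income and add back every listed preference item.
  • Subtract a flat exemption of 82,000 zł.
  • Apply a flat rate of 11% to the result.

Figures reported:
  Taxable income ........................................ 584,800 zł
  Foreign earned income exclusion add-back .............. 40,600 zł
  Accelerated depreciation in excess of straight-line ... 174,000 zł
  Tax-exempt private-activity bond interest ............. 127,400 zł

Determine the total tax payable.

Standard income tax:
  511,000 zł × 13% = 66,430 zł
  11,000 zł × 22% = 2,420 zł
  62,800 zł × 28% = 17,584 zł
  → 86,434 zł

Alternative floor tax:
  Adjusted income: 584,800 zł + 40,600 zł + 174,000 zł + 127,400 zł = 926,800 zł
  Less exemption 82,000 zł → base 844,800 zł
  844,800 zł × 11% = 92,928 zł

92,928 zł > 86,434 zł, so the alternative floor tax is the binding amount.

92,928 zł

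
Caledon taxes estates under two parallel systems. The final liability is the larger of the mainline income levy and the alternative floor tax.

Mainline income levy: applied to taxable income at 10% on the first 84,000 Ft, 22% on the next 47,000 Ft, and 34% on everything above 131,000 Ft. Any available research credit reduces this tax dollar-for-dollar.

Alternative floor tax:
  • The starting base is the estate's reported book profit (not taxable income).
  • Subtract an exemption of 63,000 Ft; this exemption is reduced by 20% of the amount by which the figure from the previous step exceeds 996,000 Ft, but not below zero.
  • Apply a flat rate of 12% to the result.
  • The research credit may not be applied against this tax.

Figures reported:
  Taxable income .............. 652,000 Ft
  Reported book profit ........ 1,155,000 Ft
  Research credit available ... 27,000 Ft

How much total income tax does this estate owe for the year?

Mainline income levy:
  84,000 Ft × 10% = 8,400 Ft
  47,000 Ft × 22% = 10,340 Ft
  521,000 Ft × 34% = 177,140 Ft
  → 195,880 Ft
  Less research credit 27,000 Ft → 168,880 Ft

Alternative floor tax:
  Base (reported book profit): 1,155,000 Ft
  Exemption: 63,000 Ft − 20% × (1,155,000 Ft − 996,000 Ft) = 63,000 Ft − 31,800 Ft = 31,200 Ft
  Base: 1,155,000 Ft − 31,200 Ft = 1,123,800 Ft
  1,123,800 Ft × 12% = 134,856 Ft

168,880 Ft > 134,856 Ft, so the mainline income levy governs.

168,880 Ft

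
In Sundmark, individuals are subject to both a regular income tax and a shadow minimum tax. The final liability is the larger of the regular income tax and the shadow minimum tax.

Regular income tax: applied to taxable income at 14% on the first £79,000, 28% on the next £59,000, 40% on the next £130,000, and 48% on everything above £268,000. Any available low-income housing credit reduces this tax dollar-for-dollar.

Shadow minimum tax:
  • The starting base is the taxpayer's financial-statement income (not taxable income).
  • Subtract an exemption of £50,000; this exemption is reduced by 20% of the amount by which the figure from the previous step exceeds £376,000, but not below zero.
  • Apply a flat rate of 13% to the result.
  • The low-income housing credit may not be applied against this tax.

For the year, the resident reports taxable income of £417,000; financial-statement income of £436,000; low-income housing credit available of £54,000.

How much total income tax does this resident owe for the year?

Regular income tax:
  £79,000 × 14% = £11,060
  £59,000 × 28% = £16,520
  £130,000 × 40% = £52,000
  £149,000 × 48% = £71,520
  → £151,100
  Less low-income housing credit £54,000 → £97,100

Shadow minimum tax:
  Base (financial-statement income): £436,000
  Exemption: £50,000 − 20% × (£436,000 − £376,000) = £50,000 − £12,000 = £38,000
  Base: £436,000 − £38,000 = £398,000
  £398,000 × 13% = £51,740

£97,100 > £51,740, so the regular income tax governs.

£97,100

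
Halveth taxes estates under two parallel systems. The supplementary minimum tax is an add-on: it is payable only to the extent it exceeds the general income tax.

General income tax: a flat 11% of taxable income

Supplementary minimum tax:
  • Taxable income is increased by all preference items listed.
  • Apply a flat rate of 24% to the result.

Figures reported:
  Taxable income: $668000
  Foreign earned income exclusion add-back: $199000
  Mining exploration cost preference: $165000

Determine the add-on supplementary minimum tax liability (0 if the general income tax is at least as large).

$174200

Supplementary minimum tax:
  Adjusted income: $668000 + $199000 + $165000 = $1032000
  $1032000 × 24% = $247680

General income tax:
  $668000 × 11% = $73480

Excess of supplementary minimum tax over general income tax: $247680 − $73480 = $174200.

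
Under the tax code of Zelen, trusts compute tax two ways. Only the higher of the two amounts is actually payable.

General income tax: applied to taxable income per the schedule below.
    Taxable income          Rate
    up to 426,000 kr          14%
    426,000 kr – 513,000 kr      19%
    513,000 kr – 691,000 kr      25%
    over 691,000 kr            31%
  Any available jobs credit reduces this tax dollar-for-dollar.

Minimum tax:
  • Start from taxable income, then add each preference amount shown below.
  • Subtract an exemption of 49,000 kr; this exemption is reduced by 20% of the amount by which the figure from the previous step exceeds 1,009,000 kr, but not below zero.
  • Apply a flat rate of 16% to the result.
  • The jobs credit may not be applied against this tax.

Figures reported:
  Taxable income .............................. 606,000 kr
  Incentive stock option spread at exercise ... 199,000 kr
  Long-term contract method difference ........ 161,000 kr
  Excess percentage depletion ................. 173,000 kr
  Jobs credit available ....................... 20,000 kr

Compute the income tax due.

General income tax:
  426,000 kr × 14% = 59,640 kr
  87,000 kr × 19% = 16,530 kr
  93,000 kr × 25% = 23,250 kr
  → 99,420 kr
  Less jobs credit 20,000 kr → 79,420 kr

Minimum tax:
  Adjusted income: 606,000 kr + 199,000 kr + 161,000 kr + 173,000 kr = 1,139,000 kr
  Exemption: 49,000 kr − 20% × (1,139,000 kr − 1,009,000 kr) = 49,000 kr − 26,000 kr = 23,000 kr
  Base: 1,139,000 kr − 23,000 kr = 1,116,000 kr
  1,116,000 kr × 16% = 178,560 kr

178,560 kr > 79,420 kr, so the minimum tax is the binding amount.

178,560 kr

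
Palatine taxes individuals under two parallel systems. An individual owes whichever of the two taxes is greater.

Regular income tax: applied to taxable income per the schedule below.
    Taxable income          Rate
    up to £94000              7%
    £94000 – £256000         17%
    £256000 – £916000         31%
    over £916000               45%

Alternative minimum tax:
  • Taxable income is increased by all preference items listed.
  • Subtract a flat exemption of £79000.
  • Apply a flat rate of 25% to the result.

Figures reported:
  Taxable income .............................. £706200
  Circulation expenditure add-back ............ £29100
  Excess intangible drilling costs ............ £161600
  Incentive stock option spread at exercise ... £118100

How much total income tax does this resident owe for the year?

Regular income tax:
  £94000 × 7% = £6580
  £162000 × 17% = £27540
  £450200 × 31% = £139562
  → £173682

Alternative minimum tax:
  Adjusted income: £706200 + £29100 + £161600 + £118100 = £1015000
  Less exemption £79000 → base £936000
  £936000 × 25% = £234000

£234000 > £173682, so the alternative minimum tax is the binding amount.

£234000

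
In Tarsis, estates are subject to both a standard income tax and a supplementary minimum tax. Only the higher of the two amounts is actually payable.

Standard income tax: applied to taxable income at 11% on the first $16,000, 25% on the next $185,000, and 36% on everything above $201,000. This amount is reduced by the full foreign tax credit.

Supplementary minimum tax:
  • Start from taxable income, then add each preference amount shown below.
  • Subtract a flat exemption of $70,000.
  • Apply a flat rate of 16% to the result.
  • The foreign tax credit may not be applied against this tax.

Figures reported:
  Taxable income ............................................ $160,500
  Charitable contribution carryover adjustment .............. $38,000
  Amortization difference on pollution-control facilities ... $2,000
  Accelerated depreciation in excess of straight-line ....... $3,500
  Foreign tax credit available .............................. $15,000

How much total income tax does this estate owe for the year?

Supplementary minimum tax:
  Adjusted income: $160,500 + $38,000 + $2,000 + $3,500 = $204,000
  Less exemption $70,000 → base $134,000
  $134,000 × 16% = $21,440

Standard income tax:
  $16,000 × 11% = $1,760
  $144,500 × 25% = $36,125
  → $37,885
  Less foreign tax credit $15,000 → $22,885

$22,885 > $21,440, so the standard income tax governs.

$22,885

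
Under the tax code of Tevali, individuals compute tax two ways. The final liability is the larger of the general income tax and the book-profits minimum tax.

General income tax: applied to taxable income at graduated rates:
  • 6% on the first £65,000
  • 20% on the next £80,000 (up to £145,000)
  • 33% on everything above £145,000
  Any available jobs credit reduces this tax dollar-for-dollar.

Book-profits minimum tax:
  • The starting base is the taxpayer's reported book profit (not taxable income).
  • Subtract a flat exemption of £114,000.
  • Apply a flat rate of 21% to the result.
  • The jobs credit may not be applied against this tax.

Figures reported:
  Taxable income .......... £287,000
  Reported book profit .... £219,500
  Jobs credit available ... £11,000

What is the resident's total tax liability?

General income tax:
  £65,000 × 6% = £3,900
  £80,000 × 20% = £16,000
  £142,000 × 33% = £46,860
  → £66,760
  Less jobs credit £11,000 → £55,760

Book-profits minimum tax:
  Base (reported book profit): £219,500
  Less exemption £114,000 → base £105,500
  £105,500 × 21% = £22,155

£55,760 > £22,155, so the general income tax governs.

£55,760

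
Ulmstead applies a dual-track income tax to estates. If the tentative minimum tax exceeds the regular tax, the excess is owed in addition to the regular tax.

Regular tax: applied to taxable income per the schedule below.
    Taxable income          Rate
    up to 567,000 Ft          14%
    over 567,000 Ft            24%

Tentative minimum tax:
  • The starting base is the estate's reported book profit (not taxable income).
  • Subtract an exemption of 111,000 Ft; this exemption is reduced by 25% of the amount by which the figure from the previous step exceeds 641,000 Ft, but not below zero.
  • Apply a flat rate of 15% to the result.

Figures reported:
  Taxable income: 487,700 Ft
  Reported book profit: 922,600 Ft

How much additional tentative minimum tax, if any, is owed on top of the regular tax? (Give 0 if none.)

Regular tax:
  487,700 Ft × 14% = 68,278 Ft

Tentative minimum tax:
  Base (reported book profit): 922,600 Ft
  Exemption: 111,000 Ft − 25% × (922,600 Ft − 641,000 Ft) = 111,000 Ft − 70,400 Ft = 40,600 Ft
  Base: 922,600 Ft − 40,600 Ft = 882,000 Ft
  882,000 Ft × 15% = 132,300 Ft

Excess of tentative minimum tax over regular tax: 132,300 Ft − 68,278 Ft = 64,022 Ft.

64,022 Ft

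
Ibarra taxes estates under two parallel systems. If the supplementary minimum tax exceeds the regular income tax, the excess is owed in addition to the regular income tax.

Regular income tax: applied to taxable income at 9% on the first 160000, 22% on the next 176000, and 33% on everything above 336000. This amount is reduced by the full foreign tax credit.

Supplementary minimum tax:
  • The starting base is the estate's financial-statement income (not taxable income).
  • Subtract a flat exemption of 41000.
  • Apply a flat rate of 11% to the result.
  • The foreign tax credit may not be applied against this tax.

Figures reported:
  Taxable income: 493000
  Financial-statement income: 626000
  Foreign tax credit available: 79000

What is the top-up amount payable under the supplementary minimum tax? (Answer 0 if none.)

Regular income tax:
  160000 × 9% = 14400
  176000 × 22% = 38720
  157000 × 33% = 51810
  → 104930
  Less foreign tax credit 79000 → 25930

Supplementary minimum tax:
  Base (financial-statement income): 626000
  Less exemption 41000 → base 585000
  585000 × 11% = 64350

Excess of supplementary minimum tax over regular income tax: 64350 − 25930 = 38420.

38420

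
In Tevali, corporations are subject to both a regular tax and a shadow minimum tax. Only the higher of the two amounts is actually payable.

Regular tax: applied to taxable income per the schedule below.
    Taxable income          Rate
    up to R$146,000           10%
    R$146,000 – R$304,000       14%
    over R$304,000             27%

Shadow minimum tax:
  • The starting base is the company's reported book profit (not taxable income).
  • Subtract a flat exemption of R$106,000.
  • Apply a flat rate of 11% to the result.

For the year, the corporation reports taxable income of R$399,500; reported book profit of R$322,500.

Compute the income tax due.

Regular tax:
  R$146,000 × 10% = R$14,600
  R$158,000 × 14% = R$22,120
  R$95,500 × 27% = R$25,785
  → R$62,505

Shadow minimum tax:
  Base (reported book profit): R$322,500
  Less exemption R$106,000 → base R$216,500
  R$216,500 × 11% = R$23,815

R$62,505 > R$23,815, so the regular tax governs.

R$62,505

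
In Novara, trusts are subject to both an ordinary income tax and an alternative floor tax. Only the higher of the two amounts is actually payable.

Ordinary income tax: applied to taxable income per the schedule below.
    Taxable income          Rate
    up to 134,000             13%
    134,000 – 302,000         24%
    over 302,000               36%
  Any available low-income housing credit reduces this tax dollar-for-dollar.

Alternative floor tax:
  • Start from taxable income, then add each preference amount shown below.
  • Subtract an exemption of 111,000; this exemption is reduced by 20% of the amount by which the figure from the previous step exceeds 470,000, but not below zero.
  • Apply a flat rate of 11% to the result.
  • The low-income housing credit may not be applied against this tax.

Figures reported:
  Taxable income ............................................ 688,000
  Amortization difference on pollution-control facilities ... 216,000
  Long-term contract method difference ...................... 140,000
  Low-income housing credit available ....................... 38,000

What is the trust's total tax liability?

158,700

Alternative floor tax:
  Adjusted income: 688,000 + 216,000 + 140,000 = 1,044,000
  Exemption: 20% × (1,044,000 − 470,000) = 114,800 ≥ 111,000, so the exemption is fully phased out
  Base: 1,044,000 − 0 = 1,044,000
  1,044,000 × 11% = 114,840

Ordinary income tax:
  134,000 × 13% = 17,420
  168,000 × 24% = 40,320
  386,000 × 36% = 138,960
  → 196,700
  Less low-income housing credit 38,000 → 158,700

158,700 > 114,840, so the ordinary income tax governs.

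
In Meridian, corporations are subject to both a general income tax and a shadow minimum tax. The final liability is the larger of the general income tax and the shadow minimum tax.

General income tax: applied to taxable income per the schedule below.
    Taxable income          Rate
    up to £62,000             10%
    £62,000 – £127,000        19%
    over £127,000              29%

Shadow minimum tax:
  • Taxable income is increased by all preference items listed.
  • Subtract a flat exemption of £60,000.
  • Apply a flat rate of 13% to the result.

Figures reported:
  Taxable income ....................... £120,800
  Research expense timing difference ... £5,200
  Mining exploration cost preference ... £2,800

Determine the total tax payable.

£17,372

Shadow minimum tax:
  Adjusted income: £120,800 + £5,200 + £2,800 = £128,800
  Less exemption £60,000 → base £68,800
  £68,800 × 13% = £8,944

General income tax:
  £62,000 × 10% = £6,200
  £58,800 × 19% = £11,172
  → £17,372

£17,372 > £8,944, so the general income tax governs.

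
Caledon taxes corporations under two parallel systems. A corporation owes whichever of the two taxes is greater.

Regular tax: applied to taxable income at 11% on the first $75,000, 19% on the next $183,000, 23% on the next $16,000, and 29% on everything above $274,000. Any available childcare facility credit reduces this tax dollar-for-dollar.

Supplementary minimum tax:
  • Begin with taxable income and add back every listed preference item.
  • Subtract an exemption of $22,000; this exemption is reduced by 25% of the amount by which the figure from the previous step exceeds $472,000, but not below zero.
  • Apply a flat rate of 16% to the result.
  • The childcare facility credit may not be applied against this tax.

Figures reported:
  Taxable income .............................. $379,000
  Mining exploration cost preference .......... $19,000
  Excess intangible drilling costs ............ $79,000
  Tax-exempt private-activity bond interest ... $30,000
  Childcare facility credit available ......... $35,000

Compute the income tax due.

Supplementary minimum tax:
  Adjusted income: $379,000 + $19,000 + $79,000 + $30,000 = $507,000
  Exemption: $22,000 − 25% × ($507,000 − $472,000) = $22,000 − $8,750 = $13,250
  Base: $507,000 − $13,250 = $493,750
  $493,750 × 16% = $79,000

Regular tax:
  $75,000 × 11% = $8,250
  $183,000 × 19% = $34,770
  $16,000 × 23% = $3,680
  $105,000 × 29% = $30,450
  → $77,150
  Less childcare facility credit $35,000 → $42,150

$79,000 > $42,150, so the supplementary minimum tax is the binding amount.

$79,000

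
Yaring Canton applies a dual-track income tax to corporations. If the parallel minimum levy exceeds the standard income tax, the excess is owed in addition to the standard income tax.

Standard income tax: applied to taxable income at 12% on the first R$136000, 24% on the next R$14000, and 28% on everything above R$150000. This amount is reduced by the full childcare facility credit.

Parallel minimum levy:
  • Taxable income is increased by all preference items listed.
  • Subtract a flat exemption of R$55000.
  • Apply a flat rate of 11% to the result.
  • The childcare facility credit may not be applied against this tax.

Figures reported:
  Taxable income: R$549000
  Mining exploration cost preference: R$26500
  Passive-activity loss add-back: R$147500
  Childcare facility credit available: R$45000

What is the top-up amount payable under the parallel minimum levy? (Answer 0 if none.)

R$0

Parallel minimum levy:
  Adjusted income: R$549000 + R$26500 + R$147500 = R$723000
  Less exemption R$55000 → base R$668000
  R$668000 × 11% = R$73480

Standard income tax:
  R$136000 × 12% = R$16320
  R$14000 × 24% = R$3360
  R$399000 × 28% = R$111720
  → R$131400
  Less childcare facility credit R$45000 → R$86400

R$73480 ≤ R$86400, so no add-on is due.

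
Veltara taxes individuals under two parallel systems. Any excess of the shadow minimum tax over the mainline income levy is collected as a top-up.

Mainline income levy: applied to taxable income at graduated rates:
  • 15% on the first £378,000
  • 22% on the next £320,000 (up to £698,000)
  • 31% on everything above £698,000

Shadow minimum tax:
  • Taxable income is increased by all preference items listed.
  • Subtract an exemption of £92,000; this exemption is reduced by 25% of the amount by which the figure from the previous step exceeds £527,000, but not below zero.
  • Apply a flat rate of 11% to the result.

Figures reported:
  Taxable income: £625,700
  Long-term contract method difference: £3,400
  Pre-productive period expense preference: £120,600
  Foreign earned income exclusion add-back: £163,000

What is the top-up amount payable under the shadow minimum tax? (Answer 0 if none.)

£0

Shadow minimum tax:
  Adjusted income: £625,700 + £3,400 + £120,600 + £163,000 = £912,700
  Exemption: 25% × (£912,700 − £527,000) = £96,425 ≥ £92,000, so the exemption is fully phased out
  Base: £912,700 − £0 = £912,700
  £912,700 × 11% = £100,397

Mainline income levy:
  £378,000 × 15% = £56,700
  £247,700 × 22% = £54,494
  → £111,194

£100,397 ≤ £111,194, so no add-on is due.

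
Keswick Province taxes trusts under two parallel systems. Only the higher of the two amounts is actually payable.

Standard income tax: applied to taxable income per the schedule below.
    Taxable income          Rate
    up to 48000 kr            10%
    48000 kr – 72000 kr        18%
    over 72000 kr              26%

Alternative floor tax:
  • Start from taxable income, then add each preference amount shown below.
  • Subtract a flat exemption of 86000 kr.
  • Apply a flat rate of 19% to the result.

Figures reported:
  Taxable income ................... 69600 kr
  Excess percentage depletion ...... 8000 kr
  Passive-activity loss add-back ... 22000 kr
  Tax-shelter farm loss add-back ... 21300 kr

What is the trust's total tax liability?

Alternative floor tax:
  Adjusted income: 69600 kr + 8000 kr + 22000 kr + 21300 kr = 120900 kr
  Less exemption 86000 kr → base 34900 kr
  34900 kr × 19% = 6631 kr

Standard income tax:
  48000 kr × 10% = 4800 kr
  21600 kr × 18% = 3888 kr
  → 8688 kr

8688 kr > 6631 kr, so the standard income tax governs.

8688 kr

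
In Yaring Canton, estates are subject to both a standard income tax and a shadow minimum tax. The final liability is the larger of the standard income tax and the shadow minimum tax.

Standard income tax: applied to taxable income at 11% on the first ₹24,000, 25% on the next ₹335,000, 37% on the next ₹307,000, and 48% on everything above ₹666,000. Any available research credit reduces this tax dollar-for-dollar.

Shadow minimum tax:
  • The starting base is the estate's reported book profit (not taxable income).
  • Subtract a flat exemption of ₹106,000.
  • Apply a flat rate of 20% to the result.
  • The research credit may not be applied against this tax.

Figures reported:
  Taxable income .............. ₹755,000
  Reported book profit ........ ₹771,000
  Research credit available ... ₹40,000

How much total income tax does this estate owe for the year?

₹202,700

Shadow minimum tax:
  Base (reported book profit): ₹771,000
  Less exemption ₹106,000 → base ₹665,000
  ₹665,000 × 20% = ₹133,000

Standard income tax:
  ₹24,000 × 11% = ₹2,640
  ₹335,000 × 25% = ₹83,750
  ₹307,000 × 37% = ₹113,590
  ₹89,000 × 48% = ₹42,720
  → ₹242,700
  Less research credit ₹40,000 → ₹202,700

₹202,700 > ₹133,000, so the standard income tax governs.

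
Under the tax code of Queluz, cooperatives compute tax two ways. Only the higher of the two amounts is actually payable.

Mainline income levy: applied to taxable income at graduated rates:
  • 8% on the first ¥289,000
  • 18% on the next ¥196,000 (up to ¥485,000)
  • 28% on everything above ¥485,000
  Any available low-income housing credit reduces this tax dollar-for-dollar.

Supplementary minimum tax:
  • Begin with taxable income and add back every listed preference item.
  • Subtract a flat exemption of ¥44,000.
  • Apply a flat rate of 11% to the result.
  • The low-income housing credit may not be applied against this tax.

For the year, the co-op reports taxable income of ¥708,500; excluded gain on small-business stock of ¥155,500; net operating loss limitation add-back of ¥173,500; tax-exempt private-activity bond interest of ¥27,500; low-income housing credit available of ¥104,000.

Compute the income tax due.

¥112,310

Supplementary minimum tax:
  Adjusted income: ¥708,500 + ¥155,500 + ¥173,500 + ¥27,500 = ¥1,065,000
  Less exemption ¥44,000 → base ¥1,021,000
  ¥1,021,000 × 11% = ¥112,310

Mainline income levy:
  ¥289,000 × 8% = ¥23,120
  ¥196,000 × 18% = ¥35,280
  ¥223,500 × 28% = ¥62,580
  → ¥120,980
  Less low-income housing credit ¥104,000 → ¥16,980

¥112,310 > ¥16,980, so the supplementary minimum tax is the binding amount.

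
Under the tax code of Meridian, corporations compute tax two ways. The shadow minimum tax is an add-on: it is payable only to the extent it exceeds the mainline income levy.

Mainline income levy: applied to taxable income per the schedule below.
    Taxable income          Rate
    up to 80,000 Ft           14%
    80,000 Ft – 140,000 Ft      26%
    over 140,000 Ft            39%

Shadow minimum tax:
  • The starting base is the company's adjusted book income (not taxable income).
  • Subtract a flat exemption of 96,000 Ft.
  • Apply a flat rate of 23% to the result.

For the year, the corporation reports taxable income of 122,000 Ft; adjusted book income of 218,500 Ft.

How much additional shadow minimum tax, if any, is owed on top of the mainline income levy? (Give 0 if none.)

Shadow minimum tax:
  Base (adjusted book income): 218,500 Ft
  Less exemption 96,000 Ft → base 122,500 Ft
  122,500 Ft × 23% = 28,175 Ft

Mainline income levy:
  80,000 Ft × 14% = 11,200 Ft
  42,000 Ft × 26% = 10,920 Ft
  → 22,120 Ft

Excess of shadow minimum tax over mainline income levy: 28,175 Ft − 22,120 Ft = 6,055 Ft.

6,055 Ft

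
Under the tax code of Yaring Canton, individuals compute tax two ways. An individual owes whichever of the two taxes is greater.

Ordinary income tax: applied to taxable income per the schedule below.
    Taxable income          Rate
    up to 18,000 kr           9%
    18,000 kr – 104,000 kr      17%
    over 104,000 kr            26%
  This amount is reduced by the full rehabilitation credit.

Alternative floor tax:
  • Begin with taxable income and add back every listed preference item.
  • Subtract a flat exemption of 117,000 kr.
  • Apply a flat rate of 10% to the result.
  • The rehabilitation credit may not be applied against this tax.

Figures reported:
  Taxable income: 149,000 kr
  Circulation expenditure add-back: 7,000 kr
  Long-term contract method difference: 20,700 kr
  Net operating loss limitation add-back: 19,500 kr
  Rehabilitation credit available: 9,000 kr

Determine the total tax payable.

18,940 kr

Alternative floor tax:
  Adjusted income: 149,000 kr + 7,000 kr + 20,700 kr + 19,500 kr = 196,200 kr
  Less exemption 117,000 kr → base 79,200 kr
  79,200 kr × 10% = 7,920 kr

Ordinary income tax:
  18,000 kr × 9% = 1,620 kr
  86,000 kr × 17% = 14,620 kr
  45,000 kr × 26% = 11,700 kr
  → 27,940 kr
  Less rehabilitation credit 9,000 kr → 18,940 kr

18,940 kr > 7,920 kr, so the ordinary income tax governs.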